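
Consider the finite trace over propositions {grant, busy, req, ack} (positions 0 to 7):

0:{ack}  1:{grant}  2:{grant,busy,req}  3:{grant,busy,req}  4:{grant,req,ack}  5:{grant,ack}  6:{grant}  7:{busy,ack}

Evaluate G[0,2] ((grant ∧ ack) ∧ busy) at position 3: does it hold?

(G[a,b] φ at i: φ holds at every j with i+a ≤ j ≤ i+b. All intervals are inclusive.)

Check ((grant ∧ ack) ∧ busy) at every j in [3,5]:
  j=3: false
  j=4: false
  j=5: false
Fails at j=3 → formula fails.

False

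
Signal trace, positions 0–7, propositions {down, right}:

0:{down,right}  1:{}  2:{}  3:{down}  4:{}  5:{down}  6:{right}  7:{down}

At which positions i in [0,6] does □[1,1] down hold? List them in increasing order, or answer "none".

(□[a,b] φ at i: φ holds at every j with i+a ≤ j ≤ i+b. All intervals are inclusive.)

2, 4, 6

Evaluate at each i in [0,6]:
  i=0: ✗ (fails at j=1)
  i=1: ✗ (fails at j=2)
  i=2: ✓ (all of [3,3])
  i=3: ✗ (fails at j=4)
  i=4: ✓ (all of [5,5])
  i=5: ✗ (fails at j=6)
  i=6: ✓ (all of [7,7])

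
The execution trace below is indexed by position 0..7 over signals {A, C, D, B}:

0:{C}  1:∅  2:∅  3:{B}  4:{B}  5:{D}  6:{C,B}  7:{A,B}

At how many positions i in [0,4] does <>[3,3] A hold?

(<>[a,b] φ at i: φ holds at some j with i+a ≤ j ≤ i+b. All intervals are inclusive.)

Evaluate at each i in [0,4]:
  i=0: ✗ (none in [3,3])
  i=1: ✗ (none in [4,4])
  i=2: ✗ (none in [5,5])
  i=3: ✗ (none in [6,6])
  i=4: ✓ (witness j=7)
Positions where it holds: {4} → 1.

1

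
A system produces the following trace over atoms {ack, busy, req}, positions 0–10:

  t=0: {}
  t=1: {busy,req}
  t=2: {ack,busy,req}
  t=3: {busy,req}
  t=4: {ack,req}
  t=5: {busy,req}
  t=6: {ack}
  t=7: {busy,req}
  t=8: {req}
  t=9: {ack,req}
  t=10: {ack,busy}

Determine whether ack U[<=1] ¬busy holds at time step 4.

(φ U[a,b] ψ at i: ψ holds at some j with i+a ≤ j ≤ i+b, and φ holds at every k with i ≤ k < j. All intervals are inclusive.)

Need some j in [4,5] with ¬busy, and ack at every k in [4,j-1].
  j=4: ¬busy holds; no prefix to check → satisfied.

Holds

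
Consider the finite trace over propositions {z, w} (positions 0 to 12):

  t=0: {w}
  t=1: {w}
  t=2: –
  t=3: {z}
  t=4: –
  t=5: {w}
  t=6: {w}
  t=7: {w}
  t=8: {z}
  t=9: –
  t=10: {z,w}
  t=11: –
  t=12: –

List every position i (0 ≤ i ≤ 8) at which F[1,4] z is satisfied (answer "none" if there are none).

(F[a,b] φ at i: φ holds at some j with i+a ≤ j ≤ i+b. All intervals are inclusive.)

0, 1, 2, 4, 5, 6, 7, 8

Evaluate at each i in [0,8]:
  i=0: ✓ (witness j=3)
  i=1: ✓ (witness j=3)
  i=2: ✓ (witness j=3)
  i=3: ✗ (none in [4,7])
  i=4: ✓ (witness j=8)
  i=5: ✓ (witness j=8)
  i=6: ✓ (witness j=8)
  i=7: ✓ (witness j=8)
  i=8: ✓ (witness j=10)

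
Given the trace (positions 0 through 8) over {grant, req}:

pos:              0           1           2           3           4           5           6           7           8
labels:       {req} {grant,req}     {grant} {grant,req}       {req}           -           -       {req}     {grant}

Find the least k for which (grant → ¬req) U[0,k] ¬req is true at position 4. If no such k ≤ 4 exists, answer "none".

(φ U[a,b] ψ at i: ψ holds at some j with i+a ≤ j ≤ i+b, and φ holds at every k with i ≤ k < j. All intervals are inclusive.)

1

Need earliest j ≥ 4 with ¬req, and (grant → ¬req) at every k in [4,j-1].
  j=4: rhs fails.
  j=5: rhs holds; lhs holds on [4,4]. k = 1.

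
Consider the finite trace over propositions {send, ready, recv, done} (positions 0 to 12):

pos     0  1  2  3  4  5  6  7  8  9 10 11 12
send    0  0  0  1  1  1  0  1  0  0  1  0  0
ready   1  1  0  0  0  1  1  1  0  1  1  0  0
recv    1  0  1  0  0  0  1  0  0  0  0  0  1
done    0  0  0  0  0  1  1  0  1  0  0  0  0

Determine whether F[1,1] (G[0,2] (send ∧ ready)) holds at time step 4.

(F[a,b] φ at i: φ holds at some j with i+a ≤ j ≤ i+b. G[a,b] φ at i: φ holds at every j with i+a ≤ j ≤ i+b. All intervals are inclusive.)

Check G[0,2] (send ∧ ready) at each j in [5,5]:
  j=5: fails at 6
No position in the window satisfies it → formula fails.

No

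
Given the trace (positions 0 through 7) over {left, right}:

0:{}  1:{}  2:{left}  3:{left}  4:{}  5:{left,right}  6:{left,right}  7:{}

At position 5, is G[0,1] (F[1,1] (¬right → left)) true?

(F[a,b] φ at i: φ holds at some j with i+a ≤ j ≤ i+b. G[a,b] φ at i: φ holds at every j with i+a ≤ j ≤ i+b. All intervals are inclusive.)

False

Check F[1,1] (¬right → left) at every j in [5,6]:
  j=5: holds (witness at 6)
  j=6: fails (none in [7,7])
Fails at j=6 → formula fails.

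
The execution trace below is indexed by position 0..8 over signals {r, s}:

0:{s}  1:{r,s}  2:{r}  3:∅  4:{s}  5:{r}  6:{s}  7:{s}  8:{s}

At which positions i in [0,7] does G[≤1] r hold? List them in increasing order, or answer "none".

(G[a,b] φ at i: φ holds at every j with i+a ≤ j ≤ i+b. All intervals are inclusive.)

Evaluate at each i in [0,7]:
  i=0: ✗ (fails at j=0)
  i=1: ✓ (all of [1,2])
  i=2: ✗ (fails at j=3)
  i=3: ✗ (fails at j=3)
  i=4: ✗ (fails at j=4)
  i=5: ✗ (fails at j=6)
  i=6: ✗ (fails at j=6)
  i=7: ✗ (fails at j=7)

1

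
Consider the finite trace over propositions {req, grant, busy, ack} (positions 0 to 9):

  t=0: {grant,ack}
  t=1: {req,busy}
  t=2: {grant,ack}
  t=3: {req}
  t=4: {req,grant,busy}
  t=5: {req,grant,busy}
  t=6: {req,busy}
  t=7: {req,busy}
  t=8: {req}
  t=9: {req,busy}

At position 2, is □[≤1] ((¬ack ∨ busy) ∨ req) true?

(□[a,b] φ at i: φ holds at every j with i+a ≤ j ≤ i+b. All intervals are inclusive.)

Check ((¬ack ∨ busy) ∨ req) at every j in [2,3]:
  j=2: false
  j=3: true
Fails at j=2 → formula fails.

False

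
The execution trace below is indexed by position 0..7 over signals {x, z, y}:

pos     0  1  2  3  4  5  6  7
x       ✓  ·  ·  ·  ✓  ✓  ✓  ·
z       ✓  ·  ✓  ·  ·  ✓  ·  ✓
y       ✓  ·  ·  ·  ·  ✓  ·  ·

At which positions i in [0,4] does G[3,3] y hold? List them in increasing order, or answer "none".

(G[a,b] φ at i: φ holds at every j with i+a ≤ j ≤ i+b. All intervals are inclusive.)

2

Evaluate at each i in [0,4]:
  i=0: ✗ (fails at j=3)
  i=1: ✗ (fails at j=4)
  i=2: ✓ (all of [5,5])
  i=3: ✗ (fails at j=6)
  i=4: ✗ (fails at j=7)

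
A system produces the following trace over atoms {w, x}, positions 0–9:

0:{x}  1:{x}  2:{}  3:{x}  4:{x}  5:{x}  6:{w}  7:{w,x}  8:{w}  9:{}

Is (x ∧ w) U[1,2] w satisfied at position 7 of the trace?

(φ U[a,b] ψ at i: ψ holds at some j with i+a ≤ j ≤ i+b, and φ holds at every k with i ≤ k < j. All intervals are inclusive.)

Holds

Need some j in [8,9] with w, and (x ∧ w) at every k in [7,j-1].
  j=8: w holds; (x ∧ w) holds at every k in [7,7] → satisfied.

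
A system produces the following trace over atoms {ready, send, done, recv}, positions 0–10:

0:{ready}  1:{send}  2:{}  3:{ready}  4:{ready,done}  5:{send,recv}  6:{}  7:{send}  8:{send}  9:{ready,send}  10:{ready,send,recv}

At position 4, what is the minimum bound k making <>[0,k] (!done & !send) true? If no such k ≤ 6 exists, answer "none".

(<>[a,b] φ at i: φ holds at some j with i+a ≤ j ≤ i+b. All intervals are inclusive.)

Scan j = 4,5,… for (!done & !send):
  j=4: fails
  j=5: fails
  j=6: holds
First hit at j=6, so smallest k = 6-4 = 2.

2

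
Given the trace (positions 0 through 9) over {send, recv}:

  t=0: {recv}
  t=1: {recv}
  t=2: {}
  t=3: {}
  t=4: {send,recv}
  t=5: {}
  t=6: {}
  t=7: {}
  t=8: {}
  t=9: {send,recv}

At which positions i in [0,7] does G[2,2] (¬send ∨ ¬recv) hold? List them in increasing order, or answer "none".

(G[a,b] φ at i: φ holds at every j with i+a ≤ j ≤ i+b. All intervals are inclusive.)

Evaluate at each i in [0,7]:
  i=0: ✓ (all of [2,2])
  i=1: ✓ (all of [3,3])
  i=2: ✗ (fails at j=4)
  i=3: ✓ (all of [5,5])
  i=4: ✓ (all of [6,6])
  i=5: ✓ (all of [7,7])
  i=6: ✓ (all of [8,8])
  i=7: ✗ (fails at j=9)

0, 1, 3, 4, 5, 6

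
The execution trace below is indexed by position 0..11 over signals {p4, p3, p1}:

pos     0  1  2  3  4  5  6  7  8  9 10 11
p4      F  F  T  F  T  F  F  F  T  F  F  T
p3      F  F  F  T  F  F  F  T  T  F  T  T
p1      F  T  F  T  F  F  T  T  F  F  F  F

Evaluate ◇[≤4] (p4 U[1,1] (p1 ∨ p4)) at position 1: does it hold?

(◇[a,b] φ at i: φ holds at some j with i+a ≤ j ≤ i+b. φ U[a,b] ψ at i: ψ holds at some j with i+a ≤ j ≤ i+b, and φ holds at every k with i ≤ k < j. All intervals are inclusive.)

True

Check (p4 U[1,1] (p1 ∨ p4)) at each j in [1,5]:
  j=1: fails
  j=2: holds
  j=3: fails
  j=4: fails
  j=5: fails
Found at j=2 → formula holds.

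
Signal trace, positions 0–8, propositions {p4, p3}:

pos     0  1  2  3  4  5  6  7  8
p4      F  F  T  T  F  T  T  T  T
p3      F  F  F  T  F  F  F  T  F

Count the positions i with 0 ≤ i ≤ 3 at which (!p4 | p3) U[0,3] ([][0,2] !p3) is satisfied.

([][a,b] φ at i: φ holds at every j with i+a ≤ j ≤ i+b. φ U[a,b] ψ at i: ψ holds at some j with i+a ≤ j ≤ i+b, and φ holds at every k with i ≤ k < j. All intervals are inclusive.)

Evaluate at each i in [0,3]:
  i=0: ✓ (rhs at j=0)
  i=1: ✗ (lhs fails at k=2 before rhs at j=4)
  i=2: ✗ (lhs fails at k=2 before rhs at j=4)
  i=3: ✓ (rhs at j=4; lhs holds on [3,3])
Positions where it holds: {0, 3} → 2.

2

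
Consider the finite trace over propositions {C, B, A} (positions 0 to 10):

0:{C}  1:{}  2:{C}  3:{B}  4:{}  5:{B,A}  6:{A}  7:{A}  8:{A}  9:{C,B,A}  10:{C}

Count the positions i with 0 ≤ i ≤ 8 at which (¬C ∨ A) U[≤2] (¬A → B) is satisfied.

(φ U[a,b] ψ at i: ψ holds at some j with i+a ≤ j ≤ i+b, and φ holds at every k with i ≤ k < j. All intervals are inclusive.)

Evaluate at each i in [0,8]:
  i=0: ✗ (no rhs in [0,2])
  i=1: ✗ (lhs fails at k=2 before rhs at j=3)
  i=2: ✗ (lhs fails at k=2 before rhs at j=3)
  i=3: ✓ (rhs at j=3)
  i=4: ✓ (rhs at j=5; lhs holds on [4,4])
  i=5: ✓ (rhs at j=5)
  i=6: ✓ (rhs at j=6)
  i=7: ✓ (rhs at j=7)
  i=8: ✓ (rhs at j=8)
Positions where it holds: {3, 4, 5, 6, 7, 8} → 6.

6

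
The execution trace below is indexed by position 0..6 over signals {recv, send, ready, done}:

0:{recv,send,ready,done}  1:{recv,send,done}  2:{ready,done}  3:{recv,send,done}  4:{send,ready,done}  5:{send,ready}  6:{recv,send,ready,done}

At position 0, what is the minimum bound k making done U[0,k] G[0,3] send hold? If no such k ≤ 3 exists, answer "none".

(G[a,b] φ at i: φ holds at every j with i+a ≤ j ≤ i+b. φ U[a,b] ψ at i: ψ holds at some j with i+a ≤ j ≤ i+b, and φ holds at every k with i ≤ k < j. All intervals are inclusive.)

Need earliest j ≥ 0 with G[0,3] send, and done at every k in [0,j-1].
  j=0: rhs fails.
  j=1: rhs fails.
  j=2: rhs fails.
  j=3: rhs holds; lhs holds on [0,2]. k = 3.

3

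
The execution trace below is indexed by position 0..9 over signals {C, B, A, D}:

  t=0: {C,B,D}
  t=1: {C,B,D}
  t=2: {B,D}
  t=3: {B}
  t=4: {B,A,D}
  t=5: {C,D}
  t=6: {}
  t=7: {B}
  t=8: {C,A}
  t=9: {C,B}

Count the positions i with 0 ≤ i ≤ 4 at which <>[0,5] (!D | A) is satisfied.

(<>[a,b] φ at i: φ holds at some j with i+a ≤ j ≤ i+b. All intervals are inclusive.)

5

Evaluate at each i in [0,4]:
  i=0: ✓ (witness j=3)
  i=1: ✓ (witness j=3)
  i=2: ✓ (witness j=3)
  i=3: ✓ (witness j=3)
  i=4: ✓ (witness j=4)
Positions where it holds: {0, 1, 2, 3, 4} → 5.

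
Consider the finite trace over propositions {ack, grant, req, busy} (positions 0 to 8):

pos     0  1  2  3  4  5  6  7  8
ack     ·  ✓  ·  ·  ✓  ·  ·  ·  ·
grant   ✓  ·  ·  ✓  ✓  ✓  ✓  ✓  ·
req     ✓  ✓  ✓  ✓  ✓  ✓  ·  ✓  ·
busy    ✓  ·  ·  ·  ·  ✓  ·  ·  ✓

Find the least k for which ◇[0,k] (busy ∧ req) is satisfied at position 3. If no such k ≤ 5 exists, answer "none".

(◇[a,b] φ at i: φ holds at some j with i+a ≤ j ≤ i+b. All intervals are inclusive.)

Scan j = 3,4,… for (busy ∧ req):
  j=3: fails
  j=4: fails
  j=5: holds
First hit at j=5, so smallest k = 5-3 = 2.

2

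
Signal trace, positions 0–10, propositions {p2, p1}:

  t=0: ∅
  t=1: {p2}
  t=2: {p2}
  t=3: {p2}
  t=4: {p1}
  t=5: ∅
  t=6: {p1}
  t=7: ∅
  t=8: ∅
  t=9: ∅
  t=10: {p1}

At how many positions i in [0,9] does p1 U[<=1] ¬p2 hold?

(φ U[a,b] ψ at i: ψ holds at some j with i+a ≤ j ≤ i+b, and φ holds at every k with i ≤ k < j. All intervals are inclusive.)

7

Evaluate at each i in [0,9]:
  i=0: ✓ (rhs at j=0)
  i=1: ✗ (no rhs in [1,2])
  i=2: ✗ (no rhs in [2,3])
  i=3: ✗ (lhs fails at k=3 before rhs at j=4)
  i=4: ✓ (rhs at j=4)
  i=5: ✓ (rhs at j=5)
  i=6: ✓ (rhs at j=6)
  i=7: ✓ (rhs at j=7)
  i=8: ✓ (rhs at j=8)
  i=9: ✓ (rhs at j=9)
Positions where it holds: {0, 4, 5, 6, 7, 8, 9} → 7.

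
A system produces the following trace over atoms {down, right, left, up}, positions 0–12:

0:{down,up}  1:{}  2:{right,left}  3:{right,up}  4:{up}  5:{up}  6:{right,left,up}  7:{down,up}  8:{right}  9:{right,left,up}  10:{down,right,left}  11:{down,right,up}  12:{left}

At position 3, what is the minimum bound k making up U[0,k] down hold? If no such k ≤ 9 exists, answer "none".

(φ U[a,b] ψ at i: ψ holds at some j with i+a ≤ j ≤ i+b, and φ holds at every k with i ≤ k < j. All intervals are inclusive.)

4

Need earliest j ≥ 3 with down, and up at every k in [3,j-1].
  j=3: rhs fails.
  j=4: rhs fails.
  j=5: rhs fails.
  j=6: rhs fails.
  j=7: rhs holds; lhs holds on [3,6]. k = 4.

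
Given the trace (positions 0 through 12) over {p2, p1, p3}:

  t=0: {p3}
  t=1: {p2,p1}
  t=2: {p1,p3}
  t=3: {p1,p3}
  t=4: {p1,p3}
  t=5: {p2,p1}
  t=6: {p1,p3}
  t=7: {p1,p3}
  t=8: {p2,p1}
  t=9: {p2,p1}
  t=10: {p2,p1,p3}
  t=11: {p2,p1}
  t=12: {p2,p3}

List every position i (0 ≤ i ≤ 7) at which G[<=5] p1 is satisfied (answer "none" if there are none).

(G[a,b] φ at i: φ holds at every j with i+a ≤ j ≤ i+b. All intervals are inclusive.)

Evaluate at each i in [0,7]:
  i=0: ✗ (fails at j=0)
  i=1: ✓ (all of [1,6])
  i=2: ✓ (all of [2,7])
  i=3: ✓ (all of [3,8])
  i=4: ✓ (all of [4,9])
  i=5: ✓ (all of [5,10])
  i=6: ✓ (all of [6,11])
  i=7: ✗ (fails at j=12)

1, 2, 3, 4, 5, 6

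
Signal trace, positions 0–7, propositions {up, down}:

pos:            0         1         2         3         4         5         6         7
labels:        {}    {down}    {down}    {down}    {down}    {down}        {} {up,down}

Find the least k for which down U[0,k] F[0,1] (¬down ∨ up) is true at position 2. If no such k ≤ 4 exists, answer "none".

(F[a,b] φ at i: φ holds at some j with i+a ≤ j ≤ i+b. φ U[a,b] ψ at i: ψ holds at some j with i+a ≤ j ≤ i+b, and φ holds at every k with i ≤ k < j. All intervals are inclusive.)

Need earliest j ≥ 2 with F[0,1] (¬down ∨ up), and down at every k in [2,j-1].
  j=2: rhs fails.
  j=3: rhs fails.
  j=4: rhs fails.
  j=5: rhs holds; lhs holds on [2,4]. k = 3.

3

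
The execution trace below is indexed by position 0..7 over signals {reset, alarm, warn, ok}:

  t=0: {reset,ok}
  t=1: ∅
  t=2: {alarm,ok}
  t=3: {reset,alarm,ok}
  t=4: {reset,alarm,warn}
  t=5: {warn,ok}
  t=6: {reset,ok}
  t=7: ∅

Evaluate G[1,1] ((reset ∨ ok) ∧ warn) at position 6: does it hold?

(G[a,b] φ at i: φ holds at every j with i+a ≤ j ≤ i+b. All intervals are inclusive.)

Check ((reset ∨ ok) ∧ warn) at every j in [7,7]:
  j=7: false
Fails at j=7 → formula fails.

Does not hold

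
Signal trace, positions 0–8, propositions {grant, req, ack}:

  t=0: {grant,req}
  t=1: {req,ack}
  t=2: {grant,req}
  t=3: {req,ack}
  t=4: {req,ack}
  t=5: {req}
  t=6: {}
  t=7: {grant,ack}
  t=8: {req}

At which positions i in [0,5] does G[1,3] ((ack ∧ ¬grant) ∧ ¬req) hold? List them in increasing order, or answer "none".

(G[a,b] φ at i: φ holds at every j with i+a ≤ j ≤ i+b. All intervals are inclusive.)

Evaluate at each i in [0,5]:
  i=0: ✗ (fails at j=1)
  i=1: ✗ (fails at j=2)
  i=2: ✗ (fails at j=3)
  i=3: ✗ (fails at j=4)
  i=4: ✗ (fails at j=5)
  i=5: ✗ (fails at j=6)

none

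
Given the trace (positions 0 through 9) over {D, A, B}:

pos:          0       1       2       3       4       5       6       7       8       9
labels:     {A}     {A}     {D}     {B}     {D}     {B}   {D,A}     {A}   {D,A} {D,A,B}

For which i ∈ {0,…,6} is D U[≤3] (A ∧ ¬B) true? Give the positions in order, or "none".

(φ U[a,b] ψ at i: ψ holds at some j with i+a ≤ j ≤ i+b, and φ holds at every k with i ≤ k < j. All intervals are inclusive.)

0, 1, 6

Evaluate at each i in [0,6]:
  i=0: ✓ (rhs at j=0)
  i=1: ✓ (rhs at j=1)
  i=2: ✗ (no rhs in [2,5])
  i=3: ✗ (lhs fails at k=3 before rhs at j=6)
  i=4: ✗ (lhs fails at k=5 before rhs at j=6)
  i=5: ✗ (lhs fails at k=5 before rhs at j=6)
  i=6: ✓ (rhs at j=6)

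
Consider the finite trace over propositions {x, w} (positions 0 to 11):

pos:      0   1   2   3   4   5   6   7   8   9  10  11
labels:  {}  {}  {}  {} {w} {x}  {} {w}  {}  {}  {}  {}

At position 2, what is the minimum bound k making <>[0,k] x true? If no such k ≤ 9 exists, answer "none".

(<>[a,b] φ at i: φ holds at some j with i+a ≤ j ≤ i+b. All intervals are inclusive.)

Scan j = 2,3,… for x:
  j=2: fails
  j=3: fails
  j=4: fails
  j=5: holds
First hit at j=5, so smallest k = 5-2 = 3.

3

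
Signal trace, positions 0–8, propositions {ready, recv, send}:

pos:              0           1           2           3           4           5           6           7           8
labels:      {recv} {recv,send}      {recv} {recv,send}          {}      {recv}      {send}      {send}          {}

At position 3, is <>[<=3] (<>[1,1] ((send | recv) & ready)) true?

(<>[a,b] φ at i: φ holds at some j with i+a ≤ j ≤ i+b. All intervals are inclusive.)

Check <>[1,1] ((send | recv) & ready) at each j in [3,6]:
  j=3: fails (none in [4,4])
  j=4: fails (none in [5,5])
  j=5: fails (none in [6,6])
  j=6: fails (none in [7,7])
No position in the window satisfies it → formula fails.

No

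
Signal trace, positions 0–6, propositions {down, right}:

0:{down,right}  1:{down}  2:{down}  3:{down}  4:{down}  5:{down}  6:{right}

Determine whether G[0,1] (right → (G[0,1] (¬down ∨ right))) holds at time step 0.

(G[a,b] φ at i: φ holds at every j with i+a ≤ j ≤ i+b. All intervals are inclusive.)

Check (right → (G[0,1] (¬down ∨ right))) at every j in [0,1]:
  j=0: antecedent true; consequent fails at 1 → ✗
  j=1: antecedent false → ✓
Fails at j=0 → formula fails.

False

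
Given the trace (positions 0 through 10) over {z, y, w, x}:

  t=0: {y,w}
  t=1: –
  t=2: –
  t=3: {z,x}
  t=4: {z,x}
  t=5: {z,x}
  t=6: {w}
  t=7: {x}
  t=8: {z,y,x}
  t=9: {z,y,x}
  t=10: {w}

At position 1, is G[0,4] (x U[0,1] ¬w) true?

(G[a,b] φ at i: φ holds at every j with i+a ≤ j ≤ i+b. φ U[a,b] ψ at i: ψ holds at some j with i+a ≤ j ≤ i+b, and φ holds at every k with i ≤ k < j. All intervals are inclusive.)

Holds

Check (x U[0,1] ¬w) at every j in [1,5]:
  j=1: holds
  j=2: holds
  j=3: holds
  j=4: holds
  j=5: holds
All positions satisfy it → formula holds.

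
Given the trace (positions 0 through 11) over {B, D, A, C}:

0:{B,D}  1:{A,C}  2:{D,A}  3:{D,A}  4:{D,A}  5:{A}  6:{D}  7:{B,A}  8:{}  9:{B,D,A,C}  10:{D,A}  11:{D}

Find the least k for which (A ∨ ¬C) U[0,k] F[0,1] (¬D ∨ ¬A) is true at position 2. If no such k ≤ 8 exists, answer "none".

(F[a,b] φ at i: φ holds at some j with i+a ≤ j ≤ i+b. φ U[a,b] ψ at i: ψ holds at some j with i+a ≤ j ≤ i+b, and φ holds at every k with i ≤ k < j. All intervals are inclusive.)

Need earliest j ≥ 2 with F[0,1] (¬D ∨ ¬A), and (A ∨ ¬C) at every k in [2,j-1].
  j=2: rhs fails.
  j=3: rhs fails.
  j=4: rhs holds; lhs holds on [2,3]. k = 2.

2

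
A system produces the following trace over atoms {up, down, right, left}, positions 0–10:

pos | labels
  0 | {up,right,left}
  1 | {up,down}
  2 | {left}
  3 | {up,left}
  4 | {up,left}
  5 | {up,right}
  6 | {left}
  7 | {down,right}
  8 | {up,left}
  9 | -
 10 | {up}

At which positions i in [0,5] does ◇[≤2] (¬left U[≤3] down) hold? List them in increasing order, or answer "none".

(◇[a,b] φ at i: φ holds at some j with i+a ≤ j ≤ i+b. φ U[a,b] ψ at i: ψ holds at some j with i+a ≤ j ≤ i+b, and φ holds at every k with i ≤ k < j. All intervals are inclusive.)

Evaluate at each i in [0,5]:
  i=0: ✓ (witness j=1)
  i=1: ✓ (witness j=1)
  i=2: ✗ (none in [2,4])
  i=3: ✗ (none in [3,5])
  i=4: ✗ (none in [4,6])
  i=5: ✓ (witness j=7)

0, 1, 5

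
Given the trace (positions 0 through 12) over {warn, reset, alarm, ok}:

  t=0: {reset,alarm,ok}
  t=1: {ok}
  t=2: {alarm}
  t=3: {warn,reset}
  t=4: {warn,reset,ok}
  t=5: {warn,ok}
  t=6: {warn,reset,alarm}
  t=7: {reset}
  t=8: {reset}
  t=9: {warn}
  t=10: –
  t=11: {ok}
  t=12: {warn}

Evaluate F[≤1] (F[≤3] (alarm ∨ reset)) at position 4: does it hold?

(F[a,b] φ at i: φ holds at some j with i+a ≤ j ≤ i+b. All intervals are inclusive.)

True

Check F[≤3] (alarm ∨ reset) at each j in [4,5]:
  j=4: holds (witness at 4)
  j=5: holds (witness at 6)
Found at j=4 → formula holds.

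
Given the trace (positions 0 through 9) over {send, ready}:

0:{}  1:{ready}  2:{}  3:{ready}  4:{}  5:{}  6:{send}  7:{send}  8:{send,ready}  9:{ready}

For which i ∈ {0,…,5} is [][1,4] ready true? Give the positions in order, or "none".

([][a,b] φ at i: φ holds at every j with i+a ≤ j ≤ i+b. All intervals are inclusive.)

none

Evaluate at each i in [0,5]:
  i=0: ✗ (fails at j=2)
  i=1: ✗ (fails at j=2)
  i=2: ✗ (fails at j=4)
  i=3: ✗ (fails at j=4)
  i=4: ✗ (fails at j=5)
  i=5: ✗ (fails at j=6)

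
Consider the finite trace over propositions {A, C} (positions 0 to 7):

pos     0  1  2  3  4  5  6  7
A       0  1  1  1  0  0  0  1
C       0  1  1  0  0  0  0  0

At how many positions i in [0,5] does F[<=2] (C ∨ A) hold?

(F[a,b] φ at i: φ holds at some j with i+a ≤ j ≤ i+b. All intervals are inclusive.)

Evaluate at each i in [0,5]:
  i=0: ✓ (witness j=1)
  i=1: ✓ (witness j=1)
  i=2: ✓ (witness j=2)
  i=3: ✓ (witness j=3)
  i=4: ✗ (none in [4,6])
  i=5: ✓ (witness j=7)
Positions where it holds: {0, 1, 2, 3, 5} → 5.

5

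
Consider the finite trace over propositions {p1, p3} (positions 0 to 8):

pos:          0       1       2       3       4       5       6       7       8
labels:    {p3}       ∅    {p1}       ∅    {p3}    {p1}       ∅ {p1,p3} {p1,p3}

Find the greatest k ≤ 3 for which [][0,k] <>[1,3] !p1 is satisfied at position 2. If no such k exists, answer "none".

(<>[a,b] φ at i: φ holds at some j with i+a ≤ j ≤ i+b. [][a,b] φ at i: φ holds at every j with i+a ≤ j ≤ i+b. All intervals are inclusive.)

3

<>[1,3] !p1 must hold from j=2 onward; find where it first fails.
  j=2: holds
  j=3: holds
  j=4: holds
  j=5: holds
Holds through j=5; largest k = 3.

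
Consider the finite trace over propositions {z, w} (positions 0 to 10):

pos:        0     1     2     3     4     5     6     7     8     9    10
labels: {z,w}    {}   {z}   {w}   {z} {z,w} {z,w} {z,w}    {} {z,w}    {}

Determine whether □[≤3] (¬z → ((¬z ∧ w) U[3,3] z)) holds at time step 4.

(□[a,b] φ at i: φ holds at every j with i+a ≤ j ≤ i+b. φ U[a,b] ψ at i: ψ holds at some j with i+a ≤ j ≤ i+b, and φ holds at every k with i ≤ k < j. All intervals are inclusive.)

Check (¬z → ((¬z ∧ w) U[3,3] z)) at every j in [4,7]:
  j=4: antecedent false → ✓
  j=5: antecedent false → ✓
  j=6: antecedent false → ✓
  j=7: antecedent false → ✓
All positions satisfy it → formula holds.

Yes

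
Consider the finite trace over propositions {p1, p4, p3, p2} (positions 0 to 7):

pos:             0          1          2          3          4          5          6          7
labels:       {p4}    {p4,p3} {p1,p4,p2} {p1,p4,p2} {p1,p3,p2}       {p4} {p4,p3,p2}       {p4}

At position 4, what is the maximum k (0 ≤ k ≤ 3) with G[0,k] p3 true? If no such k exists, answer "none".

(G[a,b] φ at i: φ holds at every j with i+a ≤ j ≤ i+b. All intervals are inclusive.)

p3 must hold from j=4 onward; find where it first fails.
  j=4: holds
  j=5: fails
Holds on [4,4], so largest k = 0.

0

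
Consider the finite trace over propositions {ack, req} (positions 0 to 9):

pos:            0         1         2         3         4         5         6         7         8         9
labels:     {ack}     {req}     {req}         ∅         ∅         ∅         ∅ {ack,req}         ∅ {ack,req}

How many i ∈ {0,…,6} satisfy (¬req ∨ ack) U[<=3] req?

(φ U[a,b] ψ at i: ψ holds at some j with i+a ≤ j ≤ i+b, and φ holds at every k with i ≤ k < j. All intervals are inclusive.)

6

Evaluate at each i in [0,6]:
  i=0: ✓ (rhs at j=1; lhs holds on [0,0])
  i=1: ✓ (rhs at j=1)
  i=2: ✓ (rhs at j=2)
  i=3: ✗ (no rhs in [3,6])
  i=4: ✓ (rhs at j=7; lhs holds on [4,6])
  i=5: ✓ (rhs at j=7; lhs holds on [5,6])
  i=6: ✓ (rhs at j=7; lhs holds on [6,6])
Positions where it holds: {0, 1, 2, 4, 5, 6} → 6.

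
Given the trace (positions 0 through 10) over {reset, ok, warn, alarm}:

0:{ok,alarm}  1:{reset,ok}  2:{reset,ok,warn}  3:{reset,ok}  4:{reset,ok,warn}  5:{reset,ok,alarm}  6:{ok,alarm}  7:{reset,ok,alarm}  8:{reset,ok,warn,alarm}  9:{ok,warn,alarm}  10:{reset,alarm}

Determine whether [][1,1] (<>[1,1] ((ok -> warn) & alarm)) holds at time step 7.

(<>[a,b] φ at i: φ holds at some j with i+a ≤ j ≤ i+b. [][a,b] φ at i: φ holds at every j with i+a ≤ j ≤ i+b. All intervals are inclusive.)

True

Check <>[1,1] ((ok -> warn) & alarm) at every j in [8,8]:
  j=8: holds (witness at 9)
All positions satisfy it → formula holds.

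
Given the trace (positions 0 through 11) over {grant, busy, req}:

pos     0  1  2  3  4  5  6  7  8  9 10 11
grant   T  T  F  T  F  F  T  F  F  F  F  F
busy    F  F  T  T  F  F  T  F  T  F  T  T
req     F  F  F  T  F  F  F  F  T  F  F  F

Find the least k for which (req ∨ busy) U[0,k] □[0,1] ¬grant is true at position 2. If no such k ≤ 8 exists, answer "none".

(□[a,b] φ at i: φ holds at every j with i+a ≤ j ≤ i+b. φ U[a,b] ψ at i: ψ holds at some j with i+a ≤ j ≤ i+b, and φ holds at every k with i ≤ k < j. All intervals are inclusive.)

2

Need earliest j ≥ 2 with □[0,1] ¬grant, and (req ∨ busy) at every k in [2,j-1].
  j=2: rhs fails.
  j=3: rhs fails.
  j=4: rhs holds; lhs holds on [2,3]. k = 2.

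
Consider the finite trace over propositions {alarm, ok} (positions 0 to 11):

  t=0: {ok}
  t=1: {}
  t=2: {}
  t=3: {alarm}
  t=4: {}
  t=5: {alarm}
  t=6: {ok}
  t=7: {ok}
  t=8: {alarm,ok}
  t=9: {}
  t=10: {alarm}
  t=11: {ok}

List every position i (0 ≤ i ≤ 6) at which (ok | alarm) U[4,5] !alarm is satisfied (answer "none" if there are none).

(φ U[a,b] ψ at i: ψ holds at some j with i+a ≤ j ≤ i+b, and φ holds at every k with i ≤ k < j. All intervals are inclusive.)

Evaluate at each i in [0,6]:
  i=0: ✗ (lhs fails at k=1 before rhs at j=4)
  i=1: ✗ (lhs fails at k=1 before rhs at j=6)
  i=2: ✗ (lhs fails at k=2 before rhs at j=6)
  i=3: ✗ (lhs fails at k=4 before rhs at j=7)
  i=4: ✗ (lhs fails at k=4 before rhs at j=9)
  i=5: ✓ (rhs at j=9; lhs holds on [5,8])
  i=6: ✗ (lhs fails at k=9 before rhs at j=11)

5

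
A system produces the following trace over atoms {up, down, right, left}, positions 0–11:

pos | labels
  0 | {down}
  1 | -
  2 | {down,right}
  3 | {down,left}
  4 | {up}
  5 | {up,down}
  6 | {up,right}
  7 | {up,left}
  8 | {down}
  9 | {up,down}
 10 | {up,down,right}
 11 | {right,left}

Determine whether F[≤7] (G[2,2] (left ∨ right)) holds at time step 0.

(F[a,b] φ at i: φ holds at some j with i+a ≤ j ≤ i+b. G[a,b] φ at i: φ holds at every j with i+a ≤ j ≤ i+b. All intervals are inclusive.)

Check G[2,2] (left ∨ right) at each j in [0,7]:
  j=0: holds on [2,2]
  j=1: holds on [3,3]
  j=2: fails at 4
  j=3: fails at 5
  j=4: holds on [6,6]
  j=5: holds on [7,7]
  j=6: fails at 8
  j=7: fails at 9
Found at j=0 → formula holds.

Holds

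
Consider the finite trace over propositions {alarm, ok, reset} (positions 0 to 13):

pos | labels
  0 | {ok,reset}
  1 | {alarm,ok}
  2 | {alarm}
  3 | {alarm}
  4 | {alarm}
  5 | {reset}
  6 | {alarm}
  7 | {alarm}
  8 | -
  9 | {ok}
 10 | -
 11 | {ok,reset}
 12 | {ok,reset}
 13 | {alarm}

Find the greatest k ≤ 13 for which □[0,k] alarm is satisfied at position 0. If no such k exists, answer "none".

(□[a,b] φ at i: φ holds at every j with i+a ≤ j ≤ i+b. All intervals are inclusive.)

none

alarm must hold from j=0 onward; find where it first fails.
  j=0: fails → no k works.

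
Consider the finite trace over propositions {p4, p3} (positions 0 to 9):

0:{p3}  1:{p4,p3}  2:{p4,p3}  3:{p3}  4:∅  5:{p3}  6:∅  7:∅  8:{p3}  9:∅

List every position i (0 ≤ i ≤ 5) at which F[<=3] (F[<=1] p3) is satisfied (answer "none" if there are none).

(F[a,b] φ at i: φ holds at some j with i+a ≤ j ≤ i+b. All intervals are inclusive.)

0, 1, 2, 3, 4, 5

Evaluate at each i in [0,5]:
  i=0: ✓ (witness j=0)
  i=1: ✓ (witness j=1)
  i=2: ✓ (witness j=2)
  i=3: ✓ (witness j=3)
  i=4: ✓ (witness j=4)
  i=5: ✓ (witness j=5)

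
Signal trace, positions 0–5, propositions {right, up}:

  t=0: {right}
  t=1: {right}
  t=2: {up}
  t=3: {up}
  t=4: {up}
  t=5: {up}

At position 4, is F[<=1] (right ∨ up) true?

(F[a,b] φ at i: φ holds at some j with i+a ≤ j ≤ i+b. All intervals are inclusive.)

Check (right ∨ up) at each j in [4,5]:
  j=4: true
  j=5: true
Found at j=4 → formula holds.

Holds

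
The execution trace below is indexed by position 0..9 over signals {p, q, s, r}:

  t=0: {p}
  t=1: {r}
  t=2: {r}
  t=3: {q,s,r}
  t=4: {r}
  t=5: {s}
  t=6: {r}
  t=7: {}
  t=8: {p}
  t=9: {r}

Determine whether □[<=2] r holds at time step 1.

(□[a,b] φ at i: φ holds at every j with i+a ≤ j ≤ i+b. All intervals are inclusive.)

Holds

Check r at every j in [1,3]:
  j=1: true
  j=2: true
  j=3: true
All positions satisfy it → formula holds.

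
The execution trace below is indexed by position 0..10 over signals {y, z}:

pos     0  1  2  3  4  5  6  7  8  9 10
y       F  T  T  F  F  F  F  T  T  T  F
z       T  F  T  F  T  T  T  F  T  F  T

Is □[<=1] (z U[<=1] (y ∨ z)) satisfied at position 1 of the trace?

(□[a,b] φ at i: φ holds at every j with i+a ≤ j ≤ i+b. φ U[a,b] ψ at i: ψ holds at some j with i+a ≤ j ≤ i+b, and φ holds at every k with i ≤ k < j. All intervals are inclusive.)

Check (z U[<=1] (y ∨ z)) at every j in [1,2]:
  j=1: holds
  j=2: holds
All positions satisfy it → formula holds.

Holds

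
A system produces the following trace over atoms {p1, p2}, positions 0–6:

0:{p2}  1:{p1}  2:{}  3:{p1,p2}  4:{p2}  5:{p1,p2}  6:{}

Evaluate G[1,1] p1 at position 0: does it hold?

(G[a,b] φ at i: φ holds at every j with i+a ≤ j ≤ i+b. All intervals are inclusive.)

Holds

Check p1 at every j in [1,1]:
  j=1: true
All positions satisfy it → formula holds.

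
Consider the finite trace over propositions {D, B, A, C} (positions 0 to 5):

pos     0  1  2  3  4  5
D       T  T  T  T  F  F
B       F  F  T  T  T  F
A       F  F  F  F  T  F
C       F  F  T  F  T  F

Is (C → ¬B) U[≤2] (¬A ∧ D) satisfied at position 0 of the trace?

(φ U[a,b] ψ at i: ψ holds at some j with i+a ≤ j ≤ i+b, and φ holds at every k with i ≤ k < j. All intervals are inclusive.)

Need some j in [0,2] with (¬A ∧ D), and (C → ¬B) at every k in [0,j-1].
  j=0: (¬A ∧ D) holds; no prefix to check → satisfied.

True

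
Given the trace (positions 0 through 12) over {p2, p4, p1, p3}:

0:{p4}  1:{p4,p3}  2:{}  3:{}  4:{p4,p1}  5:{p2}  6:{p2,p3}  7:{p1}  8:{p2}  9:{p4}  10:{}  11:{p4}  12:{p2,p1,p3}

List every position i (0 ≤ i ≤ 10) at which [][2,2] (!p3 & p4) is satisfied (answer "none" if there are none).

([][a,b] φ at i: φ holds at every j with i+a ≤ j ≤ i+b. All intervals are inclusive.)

2, 7, 9

Evaluate at each i in [0,10]:
  i=0: ✗ (fails at j=2)
  i=1: ✗ (fails at j=3)
  i=2: ✓ (all of [4,4])
  i=3: ✗ (fails at j=5)
  i=4: ✗ (fails at j=6)
  i=5: ✗ (fails at j=7)
  i=6: ✗ (fails at j=8)
  i=7: ✓ (all of [9,9])
  i=8: ✗ (fails at j=10)
  i=9: ✓ (all of [11,11])
  i=10: ✗ (fails at j=12)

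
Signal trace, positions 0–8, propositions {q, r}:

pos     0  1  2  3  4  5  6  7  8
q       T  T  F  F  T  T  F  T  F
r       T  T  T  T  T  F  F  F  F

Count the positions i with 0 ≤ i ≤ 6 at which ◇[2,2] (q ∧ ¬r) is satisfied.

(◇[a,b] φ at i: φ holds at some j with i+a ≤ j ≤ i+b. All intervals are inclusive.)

2

Evaluate at each i in [0,6]:
  i=0: ✗ (none in [2,2])
  i=1: ✗ (none in [3,3])
  i=2: ✗ (none in [4,4])
  i=3: ✓ (witness j=5)
  i=4: ✗ (none in [6,6])
  i=5: ✓ (witness j=7)
  i=6: ✗ (none in [8,8])
Positions where it holds: {3, 5} → 2.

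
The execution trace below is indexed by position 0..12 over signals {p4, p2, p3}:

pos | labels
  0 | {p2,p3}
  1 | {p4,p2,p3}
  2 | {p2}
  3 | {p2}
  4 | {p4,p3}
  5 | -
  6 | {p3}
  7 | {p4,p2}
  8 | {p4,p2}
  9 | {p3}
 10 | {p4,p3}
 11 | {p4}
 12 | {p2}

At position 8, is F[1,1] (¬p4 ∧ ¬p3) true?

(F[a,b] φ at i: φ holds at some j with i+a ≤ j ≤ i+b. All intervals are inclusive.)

Does not hold

Check (¬p4 ∧ ¬p3) at each j in [9,9]:
  j=9: false
No position in the window satisfies it → formula fails.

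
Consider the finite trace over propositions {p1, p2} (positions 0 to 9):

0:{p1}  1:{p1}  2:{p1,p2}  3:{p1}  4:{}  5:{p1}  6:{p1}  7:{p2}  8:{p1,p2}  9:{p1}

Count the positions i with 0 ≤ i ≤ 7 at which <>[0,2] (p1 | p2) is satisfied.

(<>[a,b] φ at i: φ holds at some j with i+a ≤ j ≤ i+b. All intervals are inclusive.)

Evaluate at each i in [0,7]:
  i=0: ✓ (witness j=0)
  i=1: ✓ (witness j=1)
  i=2: ✓ (witness j=2)
  i=3: ✓ (witness j=3)
  i=4: ✓ (witness j=5)
  i=5: ✓ (witness j=5)
  i=6: ✓ (witness j=6)
  i=7: ✓ (witness j=7)
Positions where it holds: {0, 1, 2, 3, 4, 5, 6, 7} → 8.

8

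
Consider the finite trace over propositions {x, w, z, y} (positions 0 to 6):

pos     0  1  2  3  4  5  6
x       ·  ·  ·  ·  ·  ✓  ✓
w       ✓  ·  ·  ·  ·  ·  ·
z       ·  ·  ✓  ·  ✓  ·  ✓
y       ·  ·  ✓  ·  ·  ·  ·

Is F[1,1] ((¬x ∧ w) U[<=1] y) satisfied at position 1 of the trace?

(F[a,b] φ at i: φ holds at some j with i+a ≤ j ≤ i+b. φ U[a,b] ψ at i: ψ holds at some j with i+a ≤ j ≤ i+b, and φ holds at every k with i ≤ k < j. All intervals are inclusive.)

Check ((¬x ∧ w) U[<=1] y) at each j in [2,2]:
  j=2: holds
Found at j=2 → formula holds.

Holds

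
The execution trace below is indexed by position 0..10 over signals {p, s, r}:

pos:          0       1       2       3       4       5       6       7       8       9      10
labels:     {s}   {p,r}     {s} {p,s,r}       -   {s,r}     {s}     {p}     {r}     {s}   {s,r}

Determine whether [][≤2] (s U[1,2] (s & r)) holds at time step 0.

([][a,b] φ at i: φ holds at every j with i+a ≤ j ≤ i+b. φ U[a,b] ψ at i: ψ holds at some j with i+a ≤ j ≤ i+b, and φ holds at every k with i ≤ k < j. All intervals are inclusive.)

Does not hold

Check (s U[1,2] (s & r)) at every j in [0,2]:
  j=0: fails
  j=1: fails
  j=2: holds
Fails at j=0 → formula fails.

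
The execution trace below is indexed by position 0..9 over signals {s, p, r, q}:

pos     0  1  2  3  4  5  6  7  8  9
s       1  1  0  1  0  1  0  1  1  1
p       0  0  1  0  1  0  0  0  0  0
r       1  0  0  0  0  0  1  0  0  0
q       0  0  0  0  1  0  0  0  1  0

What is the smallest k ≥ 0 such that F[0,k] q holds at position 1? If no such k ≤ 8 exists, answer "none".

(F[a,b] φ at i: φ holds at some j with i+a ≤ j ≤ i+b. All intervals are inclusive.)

Scan j = 1,2,… for q:
  j=1: fails
  j=2: fails
  j=3: fails
  j=4: holds
First hit at j=4, so smallest k = 4-1 = 3.

3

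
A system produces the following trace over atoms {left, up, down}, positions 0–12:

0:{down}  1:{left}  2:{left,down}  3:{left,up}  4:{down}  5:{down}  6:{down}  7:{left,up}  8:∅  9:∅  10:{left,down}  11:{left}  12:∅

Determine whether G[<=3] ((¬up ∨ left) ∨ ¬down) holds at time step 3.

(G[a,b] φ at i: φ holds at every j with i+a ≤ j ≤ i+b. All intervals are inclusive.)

True

Check ((¬up ∨ left) ∨ ¬down) at every j in [3,6]:
  j=3: true
  j=4: true
  j=5: true
  j=6: true
All positions satisfy it → formula holds.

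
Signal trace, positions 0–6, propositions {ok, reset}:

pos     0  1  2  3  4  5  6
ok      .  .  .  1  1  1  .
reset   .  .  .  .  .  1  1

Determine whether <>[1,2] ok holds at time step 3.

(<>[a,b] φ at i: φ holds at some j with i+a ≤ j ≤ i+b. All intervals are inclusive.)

True

Check ok at each j in [4,5]:
  j=4: true
  j=5: true
Found at j=4 → formula holds.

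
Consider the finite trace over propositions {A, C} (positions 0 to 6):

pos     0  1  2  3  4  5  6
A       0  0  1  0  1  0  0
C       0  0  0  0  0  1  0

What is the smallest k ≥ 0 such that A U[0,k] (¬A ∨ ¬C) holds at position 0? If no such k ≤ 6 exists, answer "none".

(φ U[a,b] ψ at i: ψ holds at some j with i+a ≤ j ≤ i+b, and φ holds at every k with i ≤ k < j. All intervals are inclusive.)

Need earliest j ≥ 0 with (¬A ∨ ¬C), and A at every k in [0,j-1].
  j=0: rhs holds (empty prefix). k = 0.

0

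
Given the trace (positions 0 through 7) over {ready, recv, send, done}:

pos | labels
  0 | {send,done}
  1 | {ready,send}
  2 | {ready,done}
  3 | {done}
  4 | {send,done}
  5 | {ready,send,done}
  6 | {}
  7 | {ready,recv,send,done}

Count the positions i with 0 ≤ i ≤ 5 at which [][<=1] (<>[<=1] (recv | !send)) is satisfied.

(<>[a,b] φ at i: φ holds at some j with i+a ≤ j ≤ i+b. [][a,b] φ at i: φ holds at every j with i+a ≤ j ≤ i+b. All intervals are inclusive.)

Evaluate at each i in [0,5]:
  i=0: ✗ (fails at j=0)
  i=1: ✓ (all of [1,2])
  i=2: ✓ (all of [2,3])
  i=3: ✗ (fails at j=4)
  i=4: ✗ (fails at j=4)
  i=5: ✓ (all of [5,6])
Positions where it holds: {1, 2, 5} → 3.

3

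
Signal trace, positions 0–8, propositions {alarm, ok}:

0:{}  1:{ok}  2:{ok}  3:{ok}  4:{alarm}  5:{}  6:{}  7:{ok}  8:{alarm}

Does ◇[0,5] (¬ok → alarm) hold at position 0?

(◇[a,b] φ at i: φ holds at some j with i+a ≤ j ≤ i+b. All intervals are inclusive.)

Yes

Check (¬ok → alarm) at each j in [0,5]:
  j=0: false
  j=1: true
  j=2: true
  j=3: true
  j=4: true
  j=5: false
Found at j=1 → formula holds.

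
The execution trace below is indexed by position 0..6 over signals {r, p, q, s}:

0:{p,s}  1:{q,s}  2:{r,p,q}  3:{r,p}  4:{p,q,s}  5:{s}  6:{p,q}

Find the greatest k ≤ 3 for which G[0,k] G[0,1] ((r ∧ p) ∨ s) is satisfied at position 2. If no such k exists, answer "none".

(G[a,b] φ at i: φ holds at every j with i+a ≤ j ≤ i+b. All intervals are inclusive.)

2

G[0,1] ((r ∧ p) ∨ s) must hold from j=2 onward; find where it first fails.
  j=2: holds
  j=3: holds
  j=4: holds
  j=5: fails
Holds on [2,4], so largest k = 2.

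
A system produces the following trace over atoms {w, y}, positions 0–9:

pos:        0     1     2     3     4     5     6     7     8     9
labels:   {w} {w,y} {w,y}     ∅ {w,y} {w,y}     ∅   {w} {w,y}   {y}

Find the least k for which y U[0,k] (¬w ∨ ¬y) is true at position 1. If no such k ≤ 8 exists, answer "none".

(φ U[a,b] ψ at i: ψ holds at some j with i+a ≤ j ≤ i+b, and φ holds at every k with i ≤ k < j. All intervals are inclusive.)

2

Need earliest j ≥ 1 with (¬w ∨ ¬y), and y at every k in [1,j-1].
  j=1: rhs fails.
  j=2: rhs fails.
  j=3: rhs holds; lhs holds on [1,2]. k = 2.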